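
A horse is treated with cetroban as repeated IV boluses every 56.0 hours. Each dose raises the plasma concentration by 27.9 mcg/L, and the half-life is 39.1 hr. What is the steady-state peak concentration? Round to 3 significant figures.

44.3 mcg/L

k = ln 2 / 39.1 = 0.01773 hr⁻¹
Fraction remaining after one interval: e^(−kτ) = e^(−0.01773 × 56.0) = 0.3706
R = 1 / (1 − 0.3706) = 1.589
Css,max = 27.9 × 1.589 ≈ 44.3 mcg/L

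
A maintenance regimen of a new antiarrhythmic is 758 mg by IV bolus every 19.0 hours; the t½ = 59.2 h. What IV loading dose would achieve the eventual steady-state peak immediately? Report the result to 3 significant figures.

3800 mg

k = ln 2 / 59.2 = 0.01171 h⁻¹
Accumulation ratio R = 1 / (1 − e^(−kτ)) = 1 / (1 − e^(−0.01171×19.0)) = 1 / (1 − 0.8005) = 5.014
Loading dose = maintenance dose × R = 758 × 5.014 ≈ 3800 mg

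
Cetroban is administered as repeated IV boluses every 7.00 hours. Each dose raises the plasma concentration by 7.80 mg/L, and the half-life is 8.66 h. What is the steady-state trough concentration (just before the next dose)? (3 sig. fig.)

k = ln 2 / 8.66 = 0.08004 h⁻¹
Fraction remaining after one interval: e^(−kτ) = e^(−0.08004 × 7.00) = 0.5710
R = 1 / (1 − 0.5710) = 2.331
Css,max = 7.80 × 2.331 = 18.18 mg/L
Css,min = Css,max × e^(−kτ) = 18.18 × 0.5710 ≈ 10.4 mg/L

10.4 mg/L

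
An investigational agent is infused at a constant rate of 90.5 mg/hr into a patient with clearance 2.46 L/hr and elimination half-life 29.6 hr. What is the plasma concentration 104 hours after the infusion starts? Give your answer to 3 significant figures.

Css = rate / CL = 90.5 / 2.46 = 36.79 µg/mL
k = ln 2 / 29.6 = 0.02342 hr⁻¹
C(t) = Css (1 − e^(−kt)) = 36.79 × (1 − e^(−2.435)) = 36.79 × 0.9124 ≈ 33.6 µg/mL

33.6 µg/mL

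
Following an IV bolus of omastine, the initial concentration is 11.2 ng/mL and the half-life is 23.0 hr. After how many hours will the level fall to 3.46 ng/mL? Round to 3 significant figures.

39.0 hours

k = ln 2 / 23.0 = 0.03014 hr⁻¹
C(t) = C₀ e^(−kt)  ⇒  t = ln(C₀/C) / k
t = ln(11.2/3.46) / 0.03014 = 1.175 / 0.03014 ≈ 39.0 hours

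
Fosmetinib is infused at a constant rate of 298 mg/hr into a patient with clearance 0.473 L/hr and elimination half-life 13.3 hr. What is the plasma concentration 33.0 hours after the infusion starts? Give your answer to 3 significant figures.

Css = rate / CL = 298 / 0.473 = 630.0 mg/L
k = ln 2 / 13.3 = 0.05212 hr⁻¹
C(t) = Css (1 − e^(−kt)) = 630.0 × (1 − e^(−1.720)) = 630.0 × 0.8209 ≈ 517 mg/L

517 mg/L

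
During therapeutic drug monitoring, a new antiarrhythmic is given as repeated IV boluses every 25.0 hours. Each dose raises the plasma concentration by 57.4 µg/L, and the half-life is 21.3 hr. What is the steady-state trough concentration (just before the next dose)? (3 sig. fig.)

45.7 µg/L

k = ln 2 / 21.3 = 0.03254 hr⁻¹
Fraction remaining after one interval: e^(−kτ) = e^(−0.03254 × 25.0) = 0.4433
R = 1 / (1 − 0.4433) = 1.796
Css,max = 57.4 × 1.796 = 103.1 µg/L
Css,min = Css,max × e^(−kτ) = 103.1 × 0.4433 ≈ 45.7 µg/L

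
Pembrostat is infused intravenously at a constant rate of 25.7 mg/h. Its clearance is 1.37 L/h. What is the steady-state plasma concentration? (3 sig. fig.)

Css = infusion rate / CL = 25.7 / 1.37 ≈ 18.8 mg/L

18.8 mg/L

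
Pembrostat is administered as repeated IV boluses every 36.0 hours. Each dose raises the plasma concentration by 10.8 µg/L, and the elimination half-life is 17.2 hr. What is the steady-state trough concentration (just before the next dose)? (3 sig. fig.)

k = ln 2 / 17.2 = 0.04030 hr⁻¹
Fraction remaining after one interval: e^(−kτ) = e^(−0.04030 × 36.0) = 0.2344
R = 1 / (1 − 0.2344) = 1.306
Css,max = 10.8 × 1.306 = 14.11 µg/L
Css,min = Css,max × e^(−kτ) = 14.11 × 0.2344 ≈ 3.31 µg/L

3.31 µg/L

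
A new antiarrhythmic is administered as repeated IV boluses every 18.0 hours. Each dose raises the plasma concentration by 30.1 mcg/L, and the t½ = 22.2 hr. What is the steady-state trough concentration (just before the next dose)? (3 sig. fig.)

39.9 mcg/L

k = ln 2 / 22.2 = 0.03122 hr⁻¹
Fraction remaining after one interval: e^(−kτ) = e^(−0.03122 × 18.0) = 0.5701
R = 1 / (1 − 0.5701) = 2.326
Css,max = 30.1 × 2.326 = 70.01 mcg/L
Css,min = Css,max × e^(−kτ) = 70.01 × 0.5701 ≈ 39.9 mcg/L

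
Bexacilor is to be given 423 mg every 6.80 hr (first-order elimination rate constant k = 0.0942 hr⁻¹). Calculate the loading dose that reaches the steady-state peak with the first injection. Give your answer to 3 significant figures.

894 mg

Accumulation ratio R = 1 / (1 − e^(−kτ)) = 1 / (1 − e^(−0.09420×6.80)) = 1 / (1 − 0.5270) = 2.114
Loading dose = maintenance dose × R = 423 × 2.114 ≈ 894 mg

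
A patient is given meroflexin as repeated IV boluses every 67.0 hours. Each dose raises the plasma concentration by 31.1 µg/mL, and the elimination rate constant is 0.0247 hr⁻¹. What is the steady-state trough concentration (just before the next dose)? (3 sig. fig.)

7.35 µg/mL

Fraction remaining after one interval: e^(−kτ) = e^(−0.02470 × 67.0) = 0.1911
R = 1 / (1 − 0.1911) = 1.236
Css,max = 31.1 × 1.236 = 38.45 µg/mL
Css,min = Css,max × e^(−kτ) = 38.45 × 0.1911 ≈ 7.35 µg/mL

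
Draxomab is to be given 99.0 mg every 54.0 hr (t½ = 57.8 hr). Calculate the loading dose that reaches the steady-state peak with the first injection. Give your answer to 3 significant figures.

k = ln 2 / 57.8 = 0.01199 hr⁻¹
Accumulation ratio R = 1 / (1 − e^(−kτ)) = 1 / (1 − e^(−0.01199×54.0)) = 1 / (1 − 0.5233) = 2.098
Loading dose = maintenance dose × R = 99.0 × 2.098 ≈ 208 mg

208 mg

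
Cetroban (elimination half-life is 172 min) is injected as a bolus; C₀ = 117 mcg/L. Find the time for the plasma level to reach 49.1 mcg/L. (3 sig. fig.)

215 minutes

k = ln 2 / 172 = 0.004030 min⁻¹
C(t) = C₀ e^(−kt)  ⇒  t = ln(C₀/C) / k
t = ln(117/49.1) / 0.004030 = 0.8683 / 0.004030 ≈ 215 minutes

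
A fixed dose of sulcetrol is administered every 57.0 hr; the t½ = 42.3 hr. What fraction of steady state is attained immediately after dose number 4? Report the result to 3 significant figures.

k = ln 2 / 42.3 = 0.01639 hr⁻¹
f_n = 1 − e^(−nkτ) = 1 − e^(−4 × 0.01639 × 57.0) = 1 − e^(−3.736) = 1 − 0.02385 ≈ 0.976

0.976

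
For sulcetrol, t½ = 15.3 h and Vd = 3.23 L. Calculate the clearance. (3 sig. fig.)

k = ln 2 / t½ = ln 2 / 15.3 = 0.04530 h⁻¹
CL = k · V = 0.04530 × 3.23 ≈ 0.146 L/h

0.146 L/h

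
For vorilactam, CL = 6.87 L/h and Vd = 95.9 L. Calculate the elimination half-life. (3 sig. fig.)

9.68 hours

k = CL / V = 6.87 / 95.9 = 0.07164 h⁻¹
t½ = ln 2 / k = ln 2 / 0.07164 ≈ 9.68 hours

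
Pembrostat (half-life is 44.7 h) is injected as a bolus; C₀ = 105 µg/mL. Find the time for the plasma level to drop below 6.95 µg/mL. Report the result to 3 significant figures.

175 hours

k = ln 2 / 44.7 = 0.01551 h⁻¹
C(t) = C₀ e^(−kt)  ⇒  t = ln(C₀/C) / k
t = ln(105/6.95) / 0.01551 = 2.715 / 0.01551 ≈ 175 hours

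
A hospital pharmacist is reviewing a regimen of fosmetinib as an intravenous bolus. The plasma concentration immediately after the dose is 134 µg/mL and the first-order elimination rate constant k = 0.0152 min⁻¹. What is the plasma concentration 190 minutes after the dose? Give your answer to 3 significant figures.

C(t) = C₀ e^(−kt) = 134 × e^(−0.01520 × 190) = 134 × e^(−2.888) = 134 × 0.05569 ≈ 7.46 µg/mL

7.46 µg/mL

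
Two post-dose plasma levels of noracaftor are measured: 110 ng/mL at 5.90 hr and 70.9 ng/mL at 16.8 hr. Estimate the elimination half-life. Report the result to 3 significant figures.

k = ln(C₁/C₂) / (t₂ − t₁) = ln(110/70.9) / (16.8 − 5.90)
  = 0.4392 / 10.90 = 0.04029 hr⁻¹
t½ = ln 2 / k = ln 2 / 0.04029 ≈ 17.2 hours

17.2 hours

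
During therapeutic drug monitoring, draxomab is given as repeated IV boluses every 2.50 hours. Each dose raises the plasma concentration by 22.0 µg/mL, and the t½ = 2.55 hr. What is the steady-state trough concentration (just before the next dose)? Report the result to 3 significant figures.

k = ln 2 / 2.55 = 0.2718 hr⁻¹
Fraction remaining after one interval: e^(−kτ) = e^(−0.2718 × 2.50) = 0.5068
R = 1 / (1 − 0.5068) = 2.028
Css,max = 22.0 × 2.028 = 44.61 µg/mL
Css,min = Css,max × e^(−kτ) = 44.61 × 0.5068 ≈ 22.6 µg/mL

22.6 µg/mL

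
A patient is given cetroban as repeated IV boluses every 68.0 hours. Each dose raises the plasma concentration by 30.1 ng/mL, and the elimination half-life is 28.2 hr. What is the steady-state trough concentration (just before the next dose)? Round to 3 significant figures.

k = ln 2 / 28.2 = 0.02458 hr⁻¹
Fraction remaining after one interval: e^(−kτ) = e^(−0.02458 × 68.0) = 0.1880
R = 1 / (1 − 0.1880) = 1.231
Css,max = 30.1 × 1.231 = 37.07 ng/mL
Css,min = Css,max × e^(−kτ) = 37.07 × 0.1880 ≈ 6.97 ng/mL

6.97 ng/mL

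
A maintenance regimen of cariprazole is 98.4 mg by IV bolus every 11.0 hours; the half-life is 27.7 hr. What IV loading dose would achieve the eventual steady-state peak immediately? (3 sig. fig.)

k = ln 2 / 27.7 = 0.02502 hr⁻¹
Accumulation ratio R = 1 / (1 − e^(−kτ)) = 1 / (1 − e^(−0.02502×11.0)) = 1 / (1 − 0.7594) = 4.156
Loading dose = maintenance dose × R = 98.4 × 4.156 ≈ 409 mg

409 mg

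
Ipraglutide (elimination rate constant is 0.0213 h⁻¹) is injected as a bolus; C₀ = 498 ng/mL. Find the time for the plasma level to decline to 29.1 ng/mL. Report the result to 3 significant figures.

C(t) = C₀ e^(−kt)  ⇒  t = ln(C₀/C) / k
t = ln(498/29.1) / 0.02130 = 2.840 / 0.02130 ≈ 133 hours

133 hours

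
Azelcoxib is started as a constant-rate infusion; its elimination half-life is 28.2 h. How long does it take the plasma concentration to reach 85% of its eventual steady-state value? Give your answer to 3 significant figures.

77.2 hours

k = ln 2 / 28.2 = 0.02458 h⁻¹
f = 1 − e^(−kt)  ⇒  t = −ln(1 − f) / k
t = −ln(1 − 0.85) / 0.02458 = 1.897 / 0.02458 ≈ 77.2 hours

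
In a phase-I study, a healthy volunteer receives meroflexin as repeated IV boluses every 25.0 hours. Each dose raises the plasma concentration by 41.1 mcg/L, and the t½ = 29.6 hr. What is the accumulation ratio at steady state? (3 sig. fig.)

2.26

k = ln 2 / 29.6 = 0.02342 hr⁻¹
Fraction remaining after one interval: e^(−kτ) = e^(−0.02342 × 25.0) = 0.5569
R = 1 / (1 − 0.5569) = 1 / 0.4431 ≈ 2.26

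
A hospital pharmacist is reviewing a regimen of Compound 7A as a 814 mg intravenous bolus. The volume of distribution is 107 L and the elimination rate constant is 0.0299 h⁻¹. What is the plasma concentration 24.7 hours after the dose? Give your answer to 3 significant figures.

3.63 µg/mL

C₀ = dose / V = 814 / 107 = 7.607 µg/mL
C(t) = C₀ e^(−kt) = 7.607 × e^(−0.02990 × 24.7) = 7.607 × e^(−0.7385) = 7.607 × 0.4778 ≈ 3.63 µg/mL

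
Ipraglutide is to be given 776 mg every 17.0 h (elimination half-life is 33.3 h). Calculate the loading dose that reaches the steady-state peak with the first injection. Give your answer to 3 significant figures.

2600 mg

k = ln 2 / 33.3 = 0.02082 h⁻¹
Accumulation ratio R = 1 / (1 − e^(−kτ)) = 1 / (1 − e^(−0.02082×17.0)) = 1 / (1 − 0.7020) = 3.355
Loading dose = maintenance dose × R = 776 × 3.355 ≈ 2600 mg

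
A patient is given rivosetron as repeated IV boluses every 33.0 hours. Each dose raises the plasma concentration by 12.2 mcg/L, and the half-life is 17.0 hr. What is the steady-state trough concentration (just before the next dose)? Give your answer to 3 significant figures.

k = ln 2 / 17.0 = 0.04077 hr⁻¹
Fraction remaining after one interval: e^(−kτ) = e^(−0.04077 × 33.0) = 0.2604
R = 1 / (1 − 0.2604) = 1.352
Css,max = 12.2 × 1.352 = 16.50 mcg/L
Css,min = Css,max × e^(−kτ) = 16.50 × 0.2604 ≈ 4.30 mcg/L

4.30 mcg/L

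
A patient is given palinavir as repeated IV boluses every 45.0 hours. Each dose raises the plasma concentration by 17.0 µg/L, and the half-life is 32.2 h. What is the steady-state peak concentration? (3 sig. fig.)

k = ln 2 / 32.2 = 0.02153 h⁻¹
Fraction remaining after one interval: e^(−kτ) = e^(−0.02153 × 45.0) = 0.3796
R = 1 / (1 − 0.3796) = 1.612
Css,max = 17.0 × 1.612 ≈ 27.4 µg/L

27.4 µg/L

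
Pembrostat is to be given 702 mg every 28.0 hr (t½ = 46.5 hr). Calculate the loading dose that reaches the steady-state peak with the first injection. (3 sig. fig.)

k = ln 2 / 46.5 = 0.01491 hr⁻¹
Accumulation ratio R = 1 / (1 − e^(−kτ)) = 1 / (1 − e^(−0.01491×28.0)) = 1 / (1 − 0.6588) = 2.931
Loading dose = maintenance dose × R = 702 × 2.931 ≈ 2060 mg

2060 mg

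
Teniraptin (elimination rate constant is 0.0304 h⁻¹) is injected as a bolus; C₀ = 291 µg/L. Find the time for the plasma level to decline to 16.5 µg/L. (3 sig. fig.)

C(t) = C₀ e^(−kt)  ⇒  t = ln(C₀/C) / k
t = ln(291/16.5) / 0.03040 = 2.870 / 0.03040 ≈ 94.4 hours

94.4 hours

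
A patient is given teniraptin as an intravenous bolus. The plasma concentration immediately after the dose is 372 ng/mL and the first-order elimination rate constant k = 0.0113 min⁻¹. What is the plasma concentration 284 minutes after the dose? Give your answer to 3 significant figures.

C(t) = C₀ e^(−kt) = 372 × e^(−0.01130 × 284) = 372 × e^(−3.209) = 372 × 0.04039 ≈ 15.0 ng/mL

15.0 ng/mL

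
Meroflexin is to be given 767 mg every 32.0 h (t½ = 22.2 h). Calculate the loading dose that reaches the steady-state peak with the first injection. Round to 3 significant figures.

k = ln 2 / 22.2 = 0.03122 h⁻¹
Accumulation ratio R = 1 / (1 − e^(−kτ)) = 1 / (1 − e^(−0.03122×32.0)) = 1 / (1 − 0.3682) = 1.583
Loading dose = maintenance dose × R = 767 × 1.583 ≈ 1210 mg

1210 mg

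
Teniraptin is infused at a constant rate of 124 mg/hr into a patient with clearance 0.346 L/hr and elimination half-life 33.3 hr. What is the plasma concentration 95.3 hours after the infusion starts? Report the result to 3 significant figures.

Css = rate / CL = 124 / 0.346 = 358.4 mg/L
k = ln 2 / 33.3 = 0.02082 hr⁻¹
C(t) = Css (1 − e^(−kt)) = 358.4 × (1 − e^(−1.984)) = 358.4 × 0.8624 ≈ 309 mg/L

309 mg/L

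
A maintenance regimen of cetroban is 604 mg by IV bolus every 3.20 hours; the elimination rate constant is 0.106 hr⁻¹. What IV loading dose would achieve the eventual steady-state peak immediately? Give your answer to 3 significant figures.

2100 mg

Accumulation ratio R = 1 / (1 − e^(−kτ)) = 1 / (1 − e^(−0.1060×3.20)) = 1 / (1 − 0.7123) = 3.476
Loading dose = maintenance dose × R = 604 × 3.476 ≈ 2100 mg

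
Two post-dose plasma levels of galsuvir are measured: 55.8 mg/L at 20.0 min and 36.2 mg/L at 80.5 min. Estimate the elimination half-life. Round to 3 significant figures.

k = ln(C₁/C₂) / (t₂ − t₁) = ln(55.8/36.2) / (80.5 − 20.0)
  = 0.4327 / 60.50 = 0.007152 min⁻¹
t½ = ln 2 / k = ln 2 / 0.007152 ≈ 96.9 minutes

96.9 minutes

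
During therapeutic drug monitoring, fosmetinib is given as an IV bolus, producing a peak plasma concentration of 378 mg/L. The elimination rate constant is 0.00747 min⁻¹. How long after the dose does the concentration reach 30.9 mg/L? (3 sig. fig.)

C(t) = C₀ e^(−kt)  ⇒  t = ln(C₀/C) / k
t = ln(378/30.9) / 0.007470 = 2.504 / 0.007470 ≈ 335 minutes

335 minutes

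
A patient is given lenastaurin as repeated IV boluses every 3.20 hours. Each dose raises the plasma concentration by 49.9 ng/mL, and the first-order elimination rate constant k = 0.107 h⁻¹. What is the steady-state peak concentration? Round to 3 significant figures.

Fraction remaining after one interval: e^(−kτ) = e^(−0.1070 × 3.20) = 0.7101
R = 1 / (1 − 0.7101) = 3.449
Css,max = 49.9 × 3.449 ≈ 172 ng/mL

172 ng/mL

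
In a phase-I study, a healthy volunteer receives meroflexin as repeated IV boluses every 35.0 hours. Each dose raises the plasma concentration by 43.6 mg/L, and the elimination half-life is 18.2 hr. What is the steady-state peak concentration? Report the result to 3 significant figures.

59.2 mg/L

k = ln 2 / 18.2 = 0.03809 hr⁻¹
Fraction remaining after one interval: e^(−kτ) = e^(−0.03809 × 35.0) = 0.2637
R = 1 / (1 − 0.2637) = 1.358
Css,max = 43.6 × 1.358 ≈ 59.2 mg/L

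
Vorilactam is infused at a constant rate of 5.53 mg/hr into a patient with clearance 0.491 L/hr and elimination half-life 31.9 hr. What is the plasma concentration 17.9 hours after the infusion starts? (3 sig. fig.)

3.63 mg/L

Css = rate / CL = 5.53 / 0.491 = 11.26 mg/L
k = ln 2 / 31.9 = 0.02173 hr⁻¹
C(t) = Css (1 − e^(−kt)) = 11.26 × (1 − e^(−0.3889)) = 11.26 × 0.3222 ≈ 3.63 mg/L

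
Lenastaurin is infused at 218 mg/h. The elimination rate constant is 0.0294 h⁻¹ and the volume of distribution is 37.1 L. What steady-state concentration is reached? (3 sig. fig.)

200 µg/mL

CL = k · V = 0.0294 × 37.1 = 1.091 L/h
Css = rate / CL = 218 / 1.091 ≈ 200 µg/mL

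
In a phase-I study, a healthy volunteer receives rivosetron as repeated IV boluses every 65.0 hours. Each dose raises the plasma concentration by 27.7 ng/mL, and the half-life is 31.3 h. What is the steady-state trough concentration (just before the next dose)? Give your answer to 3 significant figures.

8.61 ng/mL

k = ln 2 / 31.3 = 0.02215 h⁻¹
Fraction remaining after one interval: e^(−kτ) = e^(−0.02215 × 65.0) = 0.2371
R = 1 / (1 − 0.2371) = 1.311
Css,max = 27.7 × 1.311 = 36.31 ng/mL
Css,min = Css,max × e^(−kτ) = 36.31 × 0.2371 ≈ 8.61 ng/mL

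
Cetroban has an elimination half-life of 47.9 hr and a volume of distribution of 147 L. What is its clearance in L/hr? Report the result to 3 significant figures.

k = ln 2 / t½ = ln 2 / 47.9 = 0.01447 hr⁻¹
CL = k · V = 0.01447 × 147 ≈ 2.13 L/hr

2.13 L/hr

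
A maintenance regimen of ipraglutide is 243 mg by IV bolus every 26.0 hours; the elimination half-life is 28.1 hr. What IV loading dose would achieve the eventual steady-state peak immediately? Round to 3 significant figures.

k = ln 2 / 28.1 = 0.02467 hr⁻¹
Accumulation ratio R = 1 / (1 − e^(−kτ)) = 1 / (1 − e^(−0.02467×26.0)) = 1 / (1 − 0.5266) = 2.112
Loading dose = maintenance dose × R = 243 × 2.112 ≈ 513 mg

513 mg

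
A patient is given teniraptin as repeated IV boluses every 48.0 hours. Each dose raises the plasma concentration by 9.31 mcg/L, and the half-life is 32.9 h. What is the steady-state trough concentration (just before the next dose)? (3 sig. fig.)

5.32 mcg/L

k = ln 2 / 32.9 = 0.02107 h⁻¹
Fraction remaining after one interval: e^(−kτ) = e^(−0.02107 × 48.0) = 0.3638
R = 1 / (1 − 0.3638) = 1.572
Css,max = 9.31 × 1.572 = 14.63 mcg/L
Css,min = Css,max × e^(−kτ) = 14.63 × 0.3638 ≈ 5.32 mcg/L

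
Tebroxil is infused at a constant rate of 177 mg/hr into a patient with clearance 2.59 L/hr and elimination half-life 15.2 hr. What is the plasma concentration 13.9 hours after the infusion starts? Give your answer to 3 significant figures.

32.1 µg/mL

Css = rate / CL = 177 / 2.59 = 68.34 µg/mL
k = ln 2 / 15.2 = 0.04560 hr⁻¹
C(t) = Css (1 − e^(−kt)) = 68.34 × (1 − e^(−0.6339)) = 68.34 × 0.4695 ≈ 32.1 µg/mL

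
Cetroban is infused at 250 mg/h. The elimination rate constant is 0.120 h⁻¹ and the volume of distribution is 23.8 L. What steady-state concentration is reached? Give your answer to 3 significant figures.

87.5 µg/mL

CL = k · V = 0.120 × 23.8 = 2.856 L/h
Css = rate / CL = 250 / 2.856 ≈ 87.5 µg/mL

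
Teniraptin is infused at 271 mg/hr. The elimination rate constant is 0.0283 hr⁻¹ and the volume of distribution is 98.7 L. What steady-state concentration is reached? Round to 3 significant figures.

CL = k · V = 0.0283 × 98.7 = 2.793 L/hr
Css = rate / CL = 271 / 2.793 ≈ 97.0 mg/L

97.0 mg/L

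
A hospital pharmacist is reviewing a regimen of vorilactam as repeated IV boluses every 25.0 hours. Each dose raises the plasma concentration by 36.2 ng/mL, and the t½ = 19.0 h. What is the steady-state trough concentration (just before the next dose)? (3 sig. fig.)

24.3 ng/mL

k = ln 2 / 19.0 = 0.03648 h⁻¹
Fraction remaining after one interval: e^(−kτ) = e^(−0.03648 × 25.0) = 0.4017
R = 1 / (1 − 0.4017) = 1.671
Css,max = 36.2 × 1.671 = 60.51 ng/mL
Css,min = Css,max × e^(−kτ) = 60.51 × 0.4017 ≈ 24.3 ng/mL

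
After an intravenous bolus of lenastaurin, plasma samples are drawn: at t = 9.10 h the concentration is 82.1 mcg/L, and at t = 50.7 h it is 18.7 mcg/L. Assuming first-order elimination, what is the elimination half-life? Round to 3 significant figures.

19.5 hours

k = ln(C₁/C₂) / (t₂ − t₁) = ln(82.1/18.7) / (50.7 − 9.10)
  = 1.479 / 41.60 = 0.03556 h⁻¹
t½ = ln 2 / k = ln 2 / 0.03556 ≈ 19.5 hours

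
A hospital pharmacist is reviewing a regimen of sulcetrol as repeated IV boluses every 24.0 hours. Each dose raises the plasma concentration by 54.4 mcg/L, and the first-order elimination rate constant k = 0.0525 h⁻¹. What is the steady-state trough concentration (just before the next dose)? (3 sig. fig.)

Fraction remaining after one interval: e^(−kτ) = e^(−0.05250 × 24.0) = 0.2837
R = 1 / (1 − 0.2837) = 1.396
Css,max = 54.4 × 1.396 = 75.94 mcg/L
Css,min = Css,max × e^(−kτ) = 75.94 × 0.2837 ≈ 21.5 mcg/L

21.5 mcg/L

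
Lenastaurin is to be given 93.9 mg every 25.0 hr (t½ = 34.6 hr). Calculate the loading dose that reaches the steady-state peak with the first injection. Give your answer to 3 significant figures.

k = ln 2 / 34.6 = 0.02003 hr⁻¹
Accumulation ratio R = 1 / (1 − e^(−kτ)) = 1 / (1 − e^(−0.02003×25.0)) = 1 / (1 − 0.6060) = 2.538
Loading dose = maintenance dose × R = 93.9 × 2.538 ≈ 238 mg

238 mg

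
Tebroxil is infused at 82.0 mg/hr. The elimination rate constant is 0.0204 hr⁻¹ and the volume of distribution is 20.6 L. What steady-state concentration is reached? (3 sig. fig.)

CL = k · V = 0.0204 × 20.6 = 0.4202 L/hr
Css = rate / CL = 82.0 / 0.4202 ≈ 195 µg/mL

195 µg/mL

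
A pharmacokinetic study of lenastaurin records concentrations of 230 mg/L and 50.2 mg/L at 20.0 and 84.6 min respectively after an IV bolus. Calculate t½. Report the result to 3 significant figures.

k = ln(C₁/C₂) / (t₂ − t₁) = ln(230/50.2) / (84.6 − 20.0)
  = 1.522 / 64.60 = 0.02356 min⁻¹
t½ = ln 2 / k = ln 2 / 0.02356 ≈ 29.4 minutes

29.4 minutes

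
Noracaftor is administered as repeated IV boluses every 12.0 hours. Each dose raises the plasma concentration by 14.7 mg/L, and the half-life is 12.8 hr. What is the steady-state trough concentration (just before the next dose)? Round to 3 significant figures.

16.1 mg/L

k = ln 2 / 12.8 = 0.05415 hr⁻¹
Fraction remaining after one interval: e^(−kτ) = e^(−0.05415 × 12.0) = 0.5221
R = 1 / (1 − 0.5221) = 2.093
Css,max = 14.7 × 2.093 = 30.76 mg/L
Css,min = Css,max × e^(−kτ) = 30.76 × 0.5221 ≈ 16.1 mg/L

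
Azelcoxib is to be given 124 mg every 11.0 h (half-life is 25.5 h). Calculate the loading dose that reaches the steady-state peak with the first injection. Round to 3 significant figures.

k = ln 2 / 25.5 = 0.02718 h⁻¹
Accumulation ratio R = 1 / (1 − e^(−kτ)) = 1 / (1 − e^(−0.02718×11.0)) = 1 / (1 − 0.7416) = 3.869
Loading dose = maintenance dose × R = 124 × 3.869 ≈ 480 mg

480 mg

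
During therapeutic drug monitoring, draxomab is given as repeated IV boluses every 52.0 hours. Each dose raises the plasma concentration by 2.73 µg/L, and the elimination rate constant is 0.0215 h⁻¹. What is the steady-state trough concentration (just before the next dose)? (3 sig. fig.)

1.33 µg/L

Fraction remaining after one interval: e^(−kτ) = e^(−0.02150 × 52.0) = 0.3269
R = 1 / (1 − 0.3269) = 1.486
Css,max = 2.73 × 1.486 = 4.056 µg/L
Css,min = Css,max × e^(−kτ) = 4.056 × 0.3269 ≈ 1.33 µg/L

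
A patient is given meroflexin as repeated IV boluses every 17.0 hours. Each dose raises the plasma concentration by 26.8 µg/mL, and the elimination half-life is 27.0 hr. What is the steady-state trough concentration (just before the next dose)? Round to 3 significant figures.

49.0 µg/mL

k = ln 2 / 27.0 = 0.02567 hr⁻¹
Fraction remaining after one interval: e^(−kτ) = e^(−0.02567 × 17.0) = 0.6463
R = 1 / (1 − 0.6463) = 2.828
Css,max = 26.8 × 2.828 = 75.78 µg/mL
Css,min = Css,max × e^(−kτ) = 75.78 × 0.6463 ≈ 49.0 µg/mL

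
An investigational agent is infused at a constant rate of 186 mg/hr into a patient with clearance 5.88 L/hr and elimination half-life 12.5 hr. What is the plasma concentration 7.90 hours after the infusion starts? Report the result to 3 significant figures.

11.2 µg/mL

Css = rate / CL = 186 / 5.88 = 31.63 µg/mL
k = ln 2 / 12.5 = 0.05545 hr⁻¹
C(t) = Css (1 − e^(−kt)) = 31.63 × (1 − e^(−0.4381)) = 31.63 × 0.3547 ≈ 11.2 µg/mL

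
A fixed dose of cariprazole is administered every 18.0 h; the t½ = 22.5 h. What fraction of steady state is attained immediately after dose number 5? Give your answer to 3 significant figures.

0.938

k = ln 2 / 22.5 = 0.03081 h⁻¹
f_n = 1 − e^(−nkτ) = 1 − e^(−5 × 0.03081 × 18.0) = 1 − e^(−2.773) = 1 − 0.06250 ≈ 0.938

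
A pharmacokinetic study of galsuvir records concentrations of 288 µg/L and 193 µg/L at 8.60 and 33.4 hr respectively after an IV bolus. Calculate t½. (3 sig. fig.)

k = ln(C₁/C₂) / (t₂ − t₁) = ln(288/193) / (33.4 − 8.60)
  = 0.4003 / 24.80 = 0.01614 hr⁻¹
t½ = ln 2 / k = ln 2 / 0.01614 ≈ 42.9 hours

42.9 hours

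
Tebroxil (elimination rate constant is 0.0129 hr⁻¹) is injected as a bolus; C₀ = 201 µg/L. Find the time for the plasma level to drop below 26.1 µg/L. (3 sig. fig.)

C(t) = C₀ e^(−kt)  ⇒  t = ln(C₀/C) / k
t = ln(201/26.1) / 0.01290 = 2.041 / 0.01290 ≈ 158 hours

158 hours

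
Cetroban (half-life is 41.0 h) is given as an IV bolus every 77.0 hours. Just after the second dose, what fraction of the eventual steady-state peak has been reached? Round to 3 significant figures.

0.926

k = ln 2 / 41.0 = 0.01691 h⁻¹
f_n = 1 − e^(−nkτ) = 1 − e^(−2 × 0.01691 × 77.0) = 1 − e^(−2.604) = 1 − 0.07401 ≈ 0.926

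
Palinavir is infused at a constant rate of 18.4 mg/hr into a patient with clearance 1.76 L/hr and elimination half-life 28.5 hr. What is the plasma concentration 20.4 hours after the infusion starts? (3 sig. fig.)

4.09 mg/L

Css = rate / CL = 18.4 / 1.76 = 10.45 mg/L
k = ln 2 / 28.5 = 0.02432 hr⁻¹
C(t) = Css (1 − e^(−kt)) = 10.45 × (1 − e^(−0.4961)) = 10.45 × 0.3911 ≈ 4.09 mg/L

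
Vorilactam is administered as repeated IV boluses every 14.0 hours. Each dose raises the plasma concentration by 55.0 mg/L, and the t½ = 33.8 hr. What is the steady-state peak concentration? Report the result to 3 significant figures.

k = ln 2 / 33.8 = 0.02051 hr⁻¹
Fraction remaining after one interval: e^(−kτ) = e^(−0.02051 × 14.0) = 0.7504
R = 1 / (1 − 0.7504) = 4.007
Css,max = 55.0 × 4.007 ≈ 220 mg/L

220 mg/L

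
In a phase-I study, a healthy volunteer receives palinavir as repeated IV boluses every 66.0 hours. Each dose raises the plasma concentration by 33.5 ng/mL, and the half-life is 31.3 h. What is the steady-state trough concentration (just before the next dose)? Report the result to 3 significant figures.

k = ln 2 / 31.3 = 0.02215 h⁻¹
Fraction remaining after one interval: e^(−kτ) = e^(−0.02215 × 66.0) = 0.2319
R = 1 / (1 − 0.2319) = 1.302
Css,max = 33.5 × 1.302 = 43.61 ng/mL
Css,min = Css,max × e^(−kτ) = 43.61 × 0.2319 ≈ 10.1 ng/mL

10.1 ng/mL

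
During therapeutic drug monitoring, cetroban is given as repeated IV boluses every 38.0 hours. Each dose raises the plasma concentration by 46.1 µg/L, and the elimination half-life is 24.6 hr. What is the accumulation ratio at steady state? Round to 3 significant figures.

k = ln 2 / 24.6 = 0.02818 hr⁻¹
Fraction remaining after one interval: e^(−kτ) = e^(−0.02818 × 38.0) = 0.3428
R = 1 / (1 − 0.3428) = 1 / 0.6572 ≈ 1.52

1.52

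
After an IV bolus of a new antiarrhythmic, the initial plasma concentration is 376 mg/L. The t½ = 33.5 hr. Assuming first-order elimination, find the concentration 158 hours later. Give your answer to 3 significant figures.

k = ln 2 / 33.5 = 0.02069 hr⁻¹
C(t) = C₀ e^(−kt) = 376 × e^(−0.02069 × 158) = 376 × e^(−3.269) = 376 × 0.03804 ≈ 14.3 mg/L

14.3 mg/L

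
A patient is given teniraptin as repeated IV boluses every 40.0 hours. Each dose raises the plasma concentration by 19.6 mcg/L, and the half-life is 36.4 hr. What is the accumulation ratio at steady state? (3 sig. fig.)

1.88

k = ln 2 / 36.4 = 0.01904 hr⁻¹
Fraction remaining after one interval: e^(−kτ) = e^(−0.01904 × 40.0) = 0.4669
R = 1 / (1 − 0.4669) = 1 / 0.5331 ≈ 1.88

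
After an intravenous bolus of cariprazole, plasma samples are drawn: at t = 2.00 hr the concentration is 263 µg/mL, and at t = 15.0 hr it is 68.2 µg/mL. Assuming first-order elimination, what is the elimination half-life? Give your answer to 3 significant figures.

k = ln(C₁/C₂) / (t₂ − t₁) = ln(263/68.2) / (15.0 − 2.00)
  = 1.350 / 13.00 = 0.1038 hr⁻¹
t½ = ln 2 / k = ln 2 / 0.1038 ≈ 6.68 hours

6.68 hours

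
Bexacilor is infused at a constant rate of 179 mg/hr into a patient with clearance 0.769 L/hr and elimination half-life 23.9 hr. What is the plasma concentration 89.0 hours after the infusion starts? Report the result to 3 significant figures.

215 mg/L

Css = rate / CL = 179 / 0.769 = 232.8 mg/L
k = ln 2 / 23.9 = 0.02900 hr⁻¹
C(t) = Css (1 − e^(−kt)) = 232.8 × (1 − e^(−2.581)) = 232.8 × 0.9243 ≈ 215 mg/L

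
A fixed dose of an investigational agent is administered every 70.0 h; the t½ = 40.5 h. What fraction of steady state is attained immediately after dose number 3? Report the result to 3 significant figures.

0.973

k = ln 2 / 40.5 = 0.01711 h⁻¹
f_n = 1 − e^(−nkτ) = 1 − e^(−3 × 0.01711 × 70.0) = 1 − e^(−3.594) = 1 − 0.02749 ≈ 0.973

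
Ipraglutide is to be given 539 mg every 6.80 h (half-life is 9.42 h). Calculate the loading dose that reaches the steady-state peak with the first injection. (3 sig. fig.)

1370 mg

k = ln 2 / 9.42 = 0.07358 h⁻¹
Accumulation ratio R = 1 / (1 − e^(−kτ)) = 1 / (1 − e^(−0.07358×6.80)) = 1 / (1 − 0.6063) = 2.540
Loading dose = maintenance dose × R = 539 × 2.540 ≈ 1370 mg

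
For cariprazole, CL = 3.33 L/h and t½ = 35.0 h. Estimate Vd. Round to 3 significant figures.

168 L

k = ln 2 / t½ = ln 2 / 35.0 = 0.01980 h⁻¹
V = CL / k = 3.33 / 0.01980 ≈ 168 L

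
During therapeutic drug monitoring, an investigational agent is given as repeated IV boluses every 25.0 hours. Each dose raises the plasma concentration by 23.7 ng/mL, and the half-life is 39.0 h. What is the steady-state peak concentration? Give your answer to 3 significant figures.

k = ln 2 / 39.0 = 0.01777 h⁻¹
Fraction remaining after one interval: e^(−kτ) = e^(−0.01777 × 25.0) = 0.6413
R = 1 / (1 − 0.6413) = 2.788
Css,max = 23.7 × 2.788 ≈ 66.1 ng/mL

66.1 ng/mL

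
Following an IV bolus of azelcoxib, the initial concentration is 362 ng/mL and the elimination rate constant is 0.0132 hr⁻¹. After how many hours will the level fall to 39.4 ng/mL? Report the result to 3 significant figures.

168 hours

C(t) = C₀ e^(−kt)  ⇒  t = ln(C₀/C) / k
t = ln(362/39.4) / 0.01320 = 2.218 / 0.01320 ≈ 168 hours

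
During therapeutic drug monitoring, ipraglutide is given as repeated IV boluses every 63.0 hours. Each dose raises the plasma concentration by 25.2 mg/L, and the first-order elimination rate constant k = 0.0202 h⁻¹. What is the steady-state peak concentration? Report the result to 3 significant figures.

Fraction remaining after one interval: e^(−kτ) = e^(−0.02020 × 63.0) = 0.2801
R = 1 / (1 − 0.2801) = 1.389
Css,max = 25.2 × 1.389 ≈ 35.0 mg/L

35.0 mg/L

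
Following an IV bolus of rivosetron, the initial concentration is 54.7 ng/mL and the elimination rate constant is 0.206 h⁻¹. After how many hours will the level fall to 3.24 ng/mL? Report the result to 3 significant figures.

C(t) = C₀ e^(−kt)  ⇒  t = ln(C₀/C) / k
t = ln(54.7/3.24) / 0.2060 = 2.826 / 0.2060 ≈ 13.7 hours

13.7 hours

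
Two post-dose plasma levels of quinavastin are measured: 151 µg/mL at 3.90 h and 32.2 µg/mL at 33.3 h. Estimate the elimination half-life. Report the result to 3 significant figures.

13.2 hours

k = ln(C₁/C₂) / (t₂ − t₁) = ln(151/32.2) / (33.3 − 3.90)
  = 1.545 / 29.40 = 0.05256 h⁻¹
t½ = ln 2 / k = ln 2 / 0.05256 ≈ 13.2 hours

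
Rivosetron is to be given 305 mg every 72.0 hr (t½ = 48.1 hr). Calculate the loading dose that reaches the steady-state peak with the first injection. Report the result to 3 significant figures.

k = ln 2 / 48.1 = 0.01441 hr⁻¹
Accumulation ratio R = 1 / (1 − e^(−kτ)) = 1 / (1 − e^(−0.01441×72.0)) = 1 / (1 − 0.3543) = 1.549
Loading dose = maintenance dose × R = 305 × 1.549 ≈ 472 mg

472 mg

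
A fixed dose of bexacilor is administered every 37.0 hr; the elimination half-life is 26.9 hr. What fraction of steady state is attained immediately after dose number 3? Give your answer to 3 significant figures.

k = ln 2 / 26.9 = 0.02577 hr⁻¹
f_n = 1 − e^(−nkτ) = 1 − e^(−3 × 0.02577 × 37.0) = 1 − e^(−2.860) = 1 − 0.05726 ≈ 0.943

0.943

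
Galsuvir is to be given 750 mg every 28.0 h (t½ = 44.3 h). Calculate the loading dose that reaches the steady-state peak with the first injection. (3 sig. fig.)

k = ln 2 / 44.3 = 0.01565 h⁻¹
Accumulation ratio R = 1 / (1 − e^(−kτ)) = 1 / (1 − e^(−0.01565×28.0)) = 1 / (1 − 0.6453) = 2.819
Loading dose = maintenance dose × R = 750 × 2.819 ≈ 2110 mg

2110 mg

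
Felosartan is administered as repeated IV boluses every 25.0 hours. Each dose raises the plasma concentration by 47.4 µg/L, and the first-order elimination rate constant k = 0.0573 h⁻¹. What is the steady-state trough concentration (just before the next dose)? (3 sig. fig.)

14.9 µg/L

Fraction remaining after one interval: e^(−kτ) = e^(−0.05730 × 25.0) = 0.2387
R = 1 / (1 − 0.2387) = 1.314
Css,max = 47.4 × 1.314 = 62.26 µg/L
Css,min = Css,max × e^(−kτ) = 62.26 × 0.2387 ≈ 14.9 µg/L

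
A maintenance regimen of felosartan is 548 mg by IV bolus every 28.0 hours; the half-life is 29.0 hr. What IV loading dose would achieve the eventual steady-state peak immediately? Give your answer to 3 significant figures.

k = ln 2 / 29.0 = 0.02390 hr⁻¹
Accumulation ratio R = 1 / (1 − e^(−kτ)) = 1 / (1 − e^(−0.02390×28.0)) = 1 / (1 − 0.5121) = 2.050
Loading dose = maintenance dose × R = 548 × 2.050 ≈ 1120 mg

1120 mg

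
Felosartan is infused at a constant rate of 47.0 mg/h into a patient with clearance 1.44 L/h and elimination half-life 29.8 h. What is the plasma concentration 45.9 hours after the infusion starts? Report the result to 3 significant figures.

21.4 mg/L

Css = rate / CL = 47.0 / 1.44 = 32.64 mg/L
k = ln 2 / 29.8 = 0.02326 h⁻¹
C(t) = Css (1 − e^(−kt)) = 32.64 × (1 − e^(−1.068)) = 32.64 × 0.6562 ≈ 21.4 mg/L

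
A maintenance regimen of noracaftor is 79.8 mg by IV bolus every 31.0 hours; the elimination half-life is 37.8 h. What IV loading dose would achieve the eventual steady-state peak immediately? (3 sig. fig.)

184 mg

k = ln 2 / 37.8 = 0.01834 h⁻¹
Accumulation ratio R = 1 / (1 − e^(−kτ)) = 1 / (1 − e^(−0.01834×31.0)) = 1 / (1 − 0.5664) = 2.306
Loading dose = maintenance dose × R = 79.8 × 2.306 ≈ 184 mg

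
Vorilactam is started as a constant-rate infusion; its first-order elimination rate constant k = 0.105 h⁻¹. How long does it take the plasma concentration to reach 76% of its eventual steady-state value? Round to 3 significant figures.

f = 1 − e^(−kt)  ⇒  t = −ln(1 − f) / k
t = −ln(1 − 0.76) / 0.1050 = 1.427 / 0.1050 ≈ 13.6 hours

13.6 hours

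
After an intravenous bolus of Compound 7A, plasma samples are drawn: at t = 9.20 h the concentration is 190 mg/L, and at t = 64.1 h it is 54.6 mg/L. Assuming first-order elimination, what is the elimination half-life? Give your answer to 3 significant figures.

30.5 hours

k = ln(C₁/C₂) / (t₂ − t₁) = ln(190/54.6) / (64.1 − 9.20)
  = 1.247 / 54.90 = 0.02271 h⁻¹
t½ = ln 2 / k = ln 2 / 0.02271 ≈ 30.5 hours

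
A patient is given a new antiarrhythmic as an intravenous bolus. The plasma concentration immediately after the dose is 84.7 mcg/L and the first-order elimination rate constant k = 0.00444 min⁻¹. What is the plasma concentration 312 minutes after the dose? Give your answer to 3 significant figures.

21.2 mcg/L

C(t) = C₀ e^(−kt) = 84.7 × e^(−0.004440 × 312) = 84.7 × e^(−1.385) = 84.7 × 0.2503 ≈ 21.2 mcg/L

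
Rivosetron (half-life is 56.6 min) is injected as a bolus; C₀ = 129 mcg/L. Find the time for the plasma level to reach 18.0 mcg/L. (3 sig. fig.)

161 minutes

k = ln 2 / 56.6 = 0.01225 min⁻¹
C(t) = C₀ e^(−kt)  ⇒  t = ln(C₀/C) / k
t = ln(129/18.0) / 0.01225 = 1.969 / 0.01225 ≈ 161 minutes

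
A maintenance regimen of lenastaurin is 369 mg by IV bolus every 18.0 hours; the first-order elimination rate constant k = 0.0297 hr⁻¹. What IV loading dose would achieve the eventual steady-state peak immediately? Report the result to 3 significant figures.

891 mg

Accumulation ratio R = 1 / (1 − e^(−kτ)) = 1 / (1 − e^(−0.02970×18.0)) = 1 / (1 − 0.5859) = 2.415
Loading dose = maintenance dose × R = 369 × 2.415 ≈ 891 mg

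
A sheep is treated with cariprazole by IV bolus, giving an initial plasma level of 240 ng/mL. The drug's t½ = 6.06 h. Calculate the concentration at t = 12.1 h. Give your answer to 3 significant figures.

k = ln 2 / 6.06 = 0.1144 h⁻¹
12.1 h is 1.997 half-lives, so C = 240 × (1/2)^1.997 = 240 × 0.2506 ≈ 60.1 ng/mL

60.1 ng/mL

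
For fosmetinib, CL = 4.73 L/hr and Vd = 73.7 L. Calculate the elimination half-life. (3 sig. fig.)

10.8 hours

k = CL / V = 4.73 / 73.7 = 0.06418 hr⁻¹
t½ = ln 2 / k = ln 2 / 0.06418 ≈ 10.8 hours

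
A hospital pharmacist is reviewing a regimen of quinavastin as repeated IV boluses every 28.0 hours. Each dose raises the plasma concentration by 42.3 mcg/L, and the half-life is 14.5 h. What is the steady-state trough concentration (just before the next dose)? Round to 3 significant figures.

k = ln 2 / 14.5 = 0.04780 h⁻¹
Fraction remaining after one interval: e^(−kτ) = e^(−0.04780 × 28.0) = 0.2622
R = 1 / (1 − 0.2622) = 1.355
Css,max = 42.3 × 1.355 = 57.34 mcg/L
Css,min = Css,max × e^(−kτ) = 57.34 × 0.2622 ≈ 15.0 mcg/L

15.0 mcg/L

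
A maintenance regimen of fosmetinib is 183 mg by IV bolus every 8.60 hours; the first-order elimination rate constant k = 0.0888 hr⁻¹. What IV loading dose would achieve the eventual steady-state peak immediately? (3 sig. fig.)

343 mg

Accumulation ratio R = 1 / (1 − e^(−kτ)) = 1 / (1 − e^(−0.08880×8.60)) = 1 / (1 − 0.4659) = 1.872
Loading dose = maintenance dose × R = 183 × 1.872 ≈ 343 mg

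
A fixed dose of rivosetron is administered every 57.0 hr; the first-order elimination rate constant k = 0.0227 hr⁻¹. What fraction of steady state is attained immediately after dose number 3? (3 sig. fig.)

f_n = 1 − e^(−nkτ) = 1 − e^(−3 × 0.02270 × 57.0) = 1 − e^(−3.882) = 1 − 0.02062 ≈ 0.979

0.979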